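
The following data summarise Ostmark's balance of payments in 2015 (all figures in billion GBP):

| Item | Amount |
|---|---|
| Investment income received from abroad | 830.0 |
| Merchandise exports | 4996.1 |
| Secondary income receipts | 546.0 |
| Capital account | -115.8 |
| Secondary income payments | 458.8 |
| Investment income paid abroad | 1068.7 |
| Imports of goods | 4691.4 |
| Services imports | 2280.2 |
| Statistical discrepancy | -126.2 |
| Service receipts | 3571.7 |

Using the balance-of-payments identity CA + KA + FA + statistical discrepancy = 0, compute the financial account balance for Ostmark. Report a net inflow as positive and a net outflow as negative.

Goods balance = 4996.1 - 4691.4 = 304.7
Services balance = 3571.7 - 2280.2 = 1291.5
Trade balance (goods + services) = 304.7 + 1291.5 = 1596.2
Net primary income = 830.0 - 1068.7 = -238.7
Net secondary income = 546.0 - 458.8 = 87.2
Current account = 1596.2 + (-238.7) + 87.2 = 1444.7
Financial account = -(1444.7 + (-115.8) + (-126.2)) = -1202.7

-1202.7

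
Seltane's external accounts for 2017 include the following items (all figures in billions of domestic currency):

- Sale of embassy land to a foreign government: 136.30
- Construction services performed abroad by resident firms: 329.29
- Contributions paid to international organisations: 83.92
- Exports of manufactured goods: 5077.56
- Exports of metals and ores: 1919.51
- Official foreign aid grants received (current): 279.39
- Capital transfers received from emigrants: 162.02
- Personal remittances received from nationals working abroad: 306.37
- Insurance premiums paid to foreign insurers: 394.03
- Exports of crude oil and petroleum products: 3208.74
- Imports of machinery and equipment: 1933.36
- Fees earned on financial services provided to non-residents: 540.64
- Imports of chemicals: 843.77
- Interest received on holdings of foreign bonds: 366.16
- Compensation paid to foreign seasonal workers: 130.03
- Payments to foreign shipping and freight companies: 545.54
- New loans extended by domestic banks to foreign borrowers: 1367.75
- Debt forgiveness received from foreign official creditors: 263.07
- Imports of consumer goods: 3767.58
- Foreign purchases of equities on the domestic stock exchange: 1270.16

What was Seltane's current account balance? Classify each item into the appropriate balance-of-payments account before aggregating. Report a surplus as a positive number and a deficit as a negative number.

Goods: 5077.56 - 1933.36 - 3767.58 + 1919.51 - 843.77 + 3208.74 = 3661.10
Services: -545.54 + 329.29 + 540.64 - 394.03 = -69.64
Primary income: -130.03 + 366.16 = 236.13
Secondary income: -83.92 + 279.39 + 306.37 = 501.84
Current account = 3661.10 + (-69.64) + 236.13 + 501.84 = 4329.43
(Excluded from the current account — capital account: sale of embassy land to a foreign government 136.30, capital transfers received from emigrants 162.02, debt forgiveness received from foreign official creditors 263.07; financial account: new loans extended by domestic banks to foreign borrowers 1367.75, foreign purchases of equities on the domestic stock exchange 1270.16.)

4329.43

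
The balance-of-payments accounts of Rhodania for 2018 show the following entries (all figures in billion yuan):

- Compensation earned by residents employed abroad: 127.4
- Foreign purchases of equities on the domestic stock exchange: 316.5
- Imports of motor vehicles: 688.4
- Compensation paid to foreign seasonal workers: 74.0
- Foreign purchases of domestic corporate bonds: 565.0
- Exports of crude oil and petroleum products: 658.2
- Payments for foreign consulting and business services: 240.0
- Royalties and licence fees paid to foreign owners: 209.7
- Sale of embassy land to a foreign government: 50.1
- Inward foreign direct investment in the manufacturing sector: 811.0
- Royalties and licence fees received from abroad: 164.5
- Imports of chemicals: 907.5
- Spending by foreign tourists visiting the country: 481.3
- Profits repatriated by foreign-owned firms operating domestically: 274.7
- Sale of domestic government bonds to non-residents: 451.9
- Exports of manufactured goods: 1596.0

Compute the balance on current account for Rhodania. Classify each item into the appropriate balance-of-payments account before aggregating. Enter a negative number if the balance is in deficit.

Goods: -907.5 + 658.2 + 1596.0 - 688.4 = 658.3
Services: 164.5 - 209.7 - 240.0 + 481.3 = 196.1
Primary income: -274.7 - 74.0 + 127.4 = -221.3
Current account = 658.3 + 196.1 + (-221.3) = 633.1
(Excluded from the current account — financial account: foreign purchases of equities on the domestic stock exchange 316.5, foreign purchases of domestic corporate bonds 565.0, inward foreign direct investment in the manufacturing sector 811.0, sale of domestic government bonds to non-residents 451.9; capital account: sale of embassy land to a foreign government 50.1.)

633.1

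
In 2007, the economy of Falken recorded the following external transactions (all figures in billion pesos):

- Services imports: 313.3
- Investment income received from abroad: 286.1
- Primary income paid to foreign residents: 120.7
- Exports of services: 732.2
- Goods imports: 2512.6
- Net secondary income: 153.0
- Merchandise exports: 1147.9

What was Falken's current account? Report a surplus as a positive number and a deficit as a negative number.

-627.4

Goods balance = 1147.9 - 2512.6 = -1364.7
Services balance = 732.2 - 313.3 = 418.9
Trade balance (goods + services) = -1364.7 + 418.9 = -945.8
Net primary income = 286.1 - 120.7 = 165.4
Net secondary income = 153.0
Current account = -945.8 + 165.4 + 153.0 = -627.4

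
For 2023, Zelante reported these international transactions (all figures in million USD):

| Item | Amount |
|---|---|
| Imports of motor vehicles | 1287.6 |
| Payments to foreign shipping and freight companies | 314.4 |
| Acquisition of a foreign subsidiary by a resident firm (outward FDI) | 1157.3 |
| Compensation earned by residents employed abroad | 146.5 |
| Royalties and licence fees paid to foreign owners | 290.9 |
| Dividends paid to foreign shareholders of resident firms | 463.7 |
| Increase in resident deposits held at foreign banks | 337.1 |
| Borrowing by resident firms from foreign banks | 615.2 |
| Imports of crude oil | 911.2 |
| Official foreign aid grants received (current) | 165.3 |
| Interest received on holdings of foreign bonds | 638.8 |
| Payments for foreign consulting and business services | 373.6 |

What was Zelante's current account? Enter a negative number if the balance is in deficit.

Goods: -1287.6 - 911.2 = -2198.8
Services: -373.6 - 290.9 - 314.4 = -978.9
Primary income: 638.8 + 146.5 - 463.7 = 321.6
Secondary income: 165.3
Current account = (-2198.8) + (-978.9) + 321.6 + 165.3 = -2690.8
(Excluded from the current account — financial account: acquisition of a foreign subsidiary by a resident firm (outward FDI) 1157.3, increase in resident deposits held at foreign banks 337.1, borrowing by resident firms from foreign banks 615.2.)

-2690.8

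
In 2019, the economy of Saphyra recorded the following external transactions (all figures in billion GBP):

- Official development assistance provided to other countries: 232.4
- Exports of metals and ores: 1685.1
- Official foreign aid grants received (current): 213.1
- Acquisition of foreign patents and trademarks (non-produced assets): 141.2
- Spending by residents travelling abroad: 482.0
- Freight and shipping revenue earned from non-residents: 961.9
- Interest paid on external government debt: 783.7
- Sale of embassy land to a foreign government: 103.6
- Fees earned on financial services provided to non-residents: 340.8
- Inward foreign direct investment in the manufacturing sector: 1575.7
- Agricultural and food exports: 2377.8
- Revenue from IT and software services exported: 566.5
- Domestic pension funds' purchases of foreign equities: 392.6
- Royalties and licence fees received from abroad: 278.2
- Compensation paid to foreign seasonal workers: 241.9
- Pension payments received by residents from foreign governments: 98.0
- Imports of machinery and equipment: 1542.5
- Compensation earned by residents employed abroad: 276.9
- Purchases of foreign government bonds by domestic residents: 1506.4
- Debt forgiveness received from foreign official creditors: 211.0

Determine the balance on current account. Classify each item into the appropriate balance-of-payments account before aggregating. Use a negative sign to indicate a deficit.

3515.8

Goods: 1685.1 - 1542.5 + 2377.8 = 2520.4
Services: 340.8 - 482.0 + 961.9 + 278.2 + 566.5 = 1665.4
Primary income: -241.9 - 783.7 + 276.9 = -748.7
Secondary income: -232.4 + 213.1 + 98.0 = 78.7
Current account = 2520.4 + 1665.4 + (-748.7) + 78.7 = 3515.8
(Excluded from the current account — capital account: acquisition of foreign patents and trademarks (non-produced assets) 141.2, sale of embassy land to a foreign government 103.6, debt forgiveness received from foreign official creditors 211.0; financial account: inward foreign direct investment in the manufacturing sector 1575.7, domestic pension funds' purchases of foreign equities 392.6, purchases of foreign government bonds by domestic residents 1506.4.)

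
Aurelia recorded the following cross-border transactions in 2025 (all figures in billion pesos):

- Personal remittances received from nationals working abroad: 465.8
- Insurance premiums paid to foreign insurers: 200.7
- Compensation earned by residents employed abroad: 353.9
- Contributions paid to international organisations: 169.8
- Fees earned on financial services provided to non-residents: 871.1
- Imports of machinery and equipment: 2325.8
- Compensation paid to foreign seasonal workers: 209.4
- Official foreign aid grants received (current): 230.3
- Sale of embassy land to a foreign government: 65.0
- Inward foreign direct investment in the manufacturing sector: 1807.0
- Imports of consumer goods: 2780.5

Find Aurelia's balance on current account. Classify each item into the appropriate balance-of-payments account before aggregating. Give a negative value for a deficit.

-3765.1

Goods: -2780.5 - 2325.8 = -5106.3
Services: -200.7 + 871.1 = 670.4
Primary income: -209.4 + 353.9 = 144.5
Secondary income: 465.8 - 169.8 + 230.3 = 526.3
Current account = (-5106.3) + 670.4 + 144.5 + 526.3 = -3765.1
(Excluded from the current account — capital account: sale of embassy land to a foreign government 65.0; financial account: inward foreign direct investment in the manufacturing sector 1807.0.)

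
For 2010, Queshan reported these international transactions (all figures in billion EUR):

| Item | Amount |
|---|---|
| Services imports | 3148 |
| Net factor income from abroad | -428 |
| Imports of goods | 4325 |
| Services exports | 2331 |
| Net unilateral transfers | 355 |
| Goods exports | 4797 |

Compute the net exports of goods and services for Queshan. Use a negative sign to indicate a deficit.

Goods balance = 4797 - 4325 = 472
Services balance = 2331 - 3148 = -817
Trade balance (goods + services) = 472 + (-817) = -345

-345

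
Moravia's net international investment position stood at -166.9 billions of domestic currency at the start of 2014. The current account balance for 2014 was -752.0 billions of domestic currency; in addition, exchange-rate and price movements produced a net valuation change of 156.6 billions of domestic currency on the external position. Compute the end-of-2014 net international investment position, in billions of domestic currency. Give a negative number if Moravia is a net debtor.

Change in NIIP = current account + net valuation change = -752.0 + 156.6 = -595.4
End-of-year NIIP = -166.9 + (-595.4) = -762.3

-762.3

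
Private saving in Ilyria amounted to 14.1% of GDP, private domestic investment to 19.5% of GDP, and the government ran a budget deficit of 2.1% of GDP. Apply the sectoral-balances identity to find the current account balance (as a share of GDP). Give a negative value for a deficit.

By the sectoral-balances identity, CA = (S_private - I) + (T - G).
Private balance = 14.1 - 19.5 = -5.4
Government balance (T - G) = -2.1
CA = -5.4 + (-2.1) = -7.5

-7.5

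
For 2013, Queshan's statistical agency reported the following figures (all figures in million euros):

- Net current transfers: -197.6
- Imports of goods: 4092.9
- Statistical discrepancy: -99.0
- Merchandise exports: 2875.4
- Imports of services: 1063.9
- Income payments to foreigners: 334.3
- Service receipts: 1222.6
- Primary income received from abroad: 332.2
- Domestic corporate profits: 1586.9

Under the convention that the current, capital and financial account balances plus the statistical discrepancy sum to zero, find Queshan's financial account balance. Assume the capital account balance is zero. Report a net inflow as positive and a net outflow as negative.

Goods balance = 2875.4 - 4092.9 = -1217.5
Services balance = 1222.6 - 1063.9 = 158.7
Trade balance (goods + services) = -1217.5 + 158.7 = -1058.8
Net primary income = 332.2 - 334.3 = -2.1
Net secondary income = -197.6
Current account = -1058.8 + (-2.1) + (-197.6) = -1258.5
Financial account = -(-1258.5 + (-99.0)) = 1357.5

1357.5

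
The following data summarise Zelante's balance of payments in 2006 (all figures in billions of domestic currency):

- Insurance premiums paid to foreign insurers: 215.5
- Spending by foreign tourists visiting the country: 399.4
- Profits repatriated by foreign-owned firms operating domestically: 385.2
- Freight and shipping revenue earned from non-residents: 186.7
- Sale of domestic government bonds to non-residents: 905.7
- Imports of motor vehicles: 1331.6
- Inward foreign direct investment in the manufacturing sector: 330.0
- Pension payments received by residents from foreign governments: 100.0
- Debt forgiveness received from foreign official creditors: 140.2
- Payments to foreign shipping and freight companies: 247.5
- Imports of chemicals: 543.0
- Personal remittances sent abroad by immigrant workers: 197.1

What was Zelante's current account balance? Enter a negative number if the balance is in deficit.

Goods: -543.0 - 1331.6 = -1874.6
Services: -247.5 + 186.7 + 399.4 - 215.5 = 123.1
Primary income: -385.2
Secondary income: 100.0 - 197.1 = -97.1
Current account = (-1874.6) + 123.1 + (-385.2) + (-97.1) = -2233.8
(Excluded from the current account — financial account: sale of domestic government bonds to non-residents 905.7, inward foreign direct investment in the manufacturing sector 330.0; capital account: debt forgiveness received from foreign official creditors 140.2.)

-2233.8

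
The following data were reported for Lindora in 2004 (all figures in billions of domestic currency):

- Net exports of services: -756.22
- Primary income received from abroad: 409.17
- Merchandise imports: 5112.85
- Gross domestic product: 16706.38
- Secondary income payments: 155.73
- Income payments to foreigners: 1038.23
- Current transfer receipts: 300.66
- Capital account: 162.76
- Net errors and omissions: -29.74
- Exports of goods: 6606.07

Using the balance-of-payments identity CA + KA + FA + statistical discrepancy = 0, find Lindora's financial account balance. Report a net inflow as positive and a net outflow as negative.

Goods balance = 6606.07 - 5112.85 = 1493.22
Services balance = -756.22
Trade balance (goods + services) = 1493.22 + (-756.22) = 737.00
Net primary income = 409.17 - 1038.23 = -629.06
Net secondary income = 300.66 - 155.73 = 144.93
Current account = 737.00 + (-629.06) + 144.93 = 252.87
Financial account = -(252.87 + 162.76 + (-29.74)) = -385.89

-385.89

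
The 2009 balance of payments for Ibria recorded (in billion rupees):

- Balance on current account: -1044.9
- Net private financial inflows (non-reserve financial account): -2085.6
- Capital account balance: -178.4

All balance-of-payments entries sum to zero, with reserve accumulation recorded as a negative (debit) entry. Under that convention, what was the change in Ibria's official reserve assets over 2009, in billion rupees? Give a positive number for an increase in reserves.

Official reserve transactions balance = -((-1044.9) + (-178.4) + (-2085.6)) = 3308.9
An accumulation of reserves is recorded as a debit (negative entry), so the change in the stock of reserves is the negative of that balance.
Change in official reserves = -(3308.9) = -3308.9

-3308.9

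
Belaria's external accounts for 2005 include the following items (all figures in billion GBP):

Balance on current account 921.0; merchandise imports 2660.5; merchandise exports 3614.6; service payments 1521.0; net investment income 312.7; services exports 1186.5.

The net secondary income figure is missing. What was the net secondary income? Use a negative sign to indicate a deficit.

-11.3

Current account = goods balance + services balance + net primary income + net secondary income
Sum of the known components = 932.3
Net secondary income = CA - (known components) = 921.0 - 932.3 = -11.3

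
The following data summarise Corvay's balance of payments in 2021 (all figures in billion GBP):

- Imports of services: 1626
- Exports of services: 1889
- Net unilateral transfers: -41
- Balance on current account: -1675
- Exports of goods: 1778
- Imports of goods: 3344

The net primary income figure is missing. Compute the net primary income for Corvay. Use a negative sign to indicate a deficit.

-331

Current account = goods balance + services balance + net primary income + net secondary income
Sum of the known components = -1344
Net primary income = CA - (known components) = -1675 - (-1344) = -331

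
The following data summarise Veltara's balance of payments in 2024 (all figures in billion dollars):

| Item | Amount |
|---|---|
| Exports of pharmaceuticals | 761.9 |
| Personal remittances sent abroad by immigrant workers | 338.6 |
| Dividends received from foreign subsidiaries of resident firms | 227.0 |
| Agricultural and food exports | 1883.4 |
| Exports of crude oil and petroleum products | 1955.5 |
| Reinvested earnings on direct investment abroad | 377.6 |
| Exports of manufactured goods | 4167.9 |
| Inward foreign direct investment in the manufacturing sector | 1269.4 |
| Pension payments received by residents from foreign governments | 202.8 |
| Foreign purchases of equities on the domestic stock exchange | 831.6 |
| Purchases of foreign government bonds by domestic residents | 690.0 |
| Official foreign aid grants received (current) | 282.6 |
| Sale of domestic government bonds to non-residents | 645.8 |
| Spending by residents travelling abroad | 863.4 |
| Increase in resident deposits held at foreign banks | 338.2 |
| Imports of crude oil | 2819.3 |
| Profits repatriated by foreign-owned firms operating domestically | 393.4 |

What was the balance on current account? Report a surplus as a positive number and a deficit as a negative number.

Goods: 761.9 + 1955.5 + 1883.4 + 4167.9 - 2819.3 = 5949.4
Services: -863.4
Primary income: 227.0 + 377.6 - 393.4 = 211.2
Secondary income: 282.6 + 202.8 - 338.6 = 146.8
Current account = 5949.4 + (-863.4) + 211.2 + 146.8 = 5444.0
(Excluded from the current account — financial account: inward foreign direct investment in the manufacturing sector 1269.4, foreign purchases of equities on the domestic stock exchange 831.6, purchases of foreign government bonds by domestic residents 690.0, sale of domestic government bonds to non-residents 645.8, increase in resident deposits held at foreign banks 338.2.)

5444.0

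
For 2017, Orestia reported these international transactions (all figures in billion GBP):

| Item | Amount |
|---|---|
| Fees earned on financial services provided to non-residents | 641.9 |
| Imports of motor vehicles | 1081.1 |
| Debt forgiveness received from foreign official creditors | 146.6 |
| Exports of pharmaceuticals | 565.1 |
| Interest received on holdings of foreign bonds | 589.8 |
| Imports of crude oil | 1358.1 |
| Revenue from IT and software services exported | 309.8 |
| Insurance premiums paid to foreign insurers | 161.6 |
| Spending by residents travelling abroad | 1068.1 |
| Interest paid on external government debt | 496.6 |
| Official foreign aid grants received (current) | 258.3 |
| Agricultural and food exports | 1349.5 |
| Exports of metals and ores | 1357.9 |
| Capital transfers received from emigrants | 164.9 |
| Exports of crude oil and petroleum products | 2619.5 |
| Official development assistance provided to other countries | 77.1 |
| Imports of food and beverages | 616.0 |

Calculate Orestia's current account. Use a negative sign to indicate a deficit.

Goods: 1349.5 - 616.0 + 565.1 + 2619.5 + 1357.9 - 1358.1 - 1081.1 = 2836.8
Services: -1068.1 + 641.9 - 161.6 + 309.8 = -278.0
Primary income: -496.6 + 589.8 = 93.2
Secondary income: 258.3 - 77.1 = 181.2
Current account = 2836.8 + (-278.0) + 93.2 + 181.2 = 2833.2
(Excluded from the current account — capital account: debt forgiveness received from foreign official creditors 146.6, capital transfers received from emigrants 164.9.)

2833.2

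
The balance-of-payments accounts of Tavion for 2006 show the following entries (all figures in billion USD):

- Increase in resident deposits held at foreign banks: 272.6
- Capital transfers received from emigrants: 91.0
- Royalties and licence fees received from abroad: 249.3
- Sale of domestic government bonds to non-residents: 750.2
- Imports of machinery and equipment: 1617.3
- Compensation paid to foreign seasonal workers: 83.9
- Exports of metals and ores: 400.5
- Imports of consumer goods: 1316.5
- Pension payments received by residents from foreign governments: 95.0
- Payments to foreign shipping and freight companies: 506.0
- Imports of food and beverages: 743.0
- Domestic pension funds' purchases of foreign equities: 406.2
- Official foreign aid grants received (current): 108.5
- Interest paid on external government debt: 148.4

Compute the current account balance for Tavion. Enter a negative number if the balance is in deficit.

-3561.8

Goods: 400.5 - 1316.5 - 743.0 - 1617.3 = -3276.3
Services: -506.0 + 249.3 = -256.7
Primary income: -148.4 - 83.9 = -232.3
Secondary income: 95.0 + 108.5 = 203.5
Current account = (-3276.3) + (-256.7) + (-232.3) + 203.5 = -3561.8
(Excluded from the current account — financial account: increase in resident deposits held at foreign banks 272.6, sale of domestic government bonds to non-residents 750.2, domestic pension funds' purchases of foreign equities 406.2; capital account: capital transfers received from emigrants 91.0.)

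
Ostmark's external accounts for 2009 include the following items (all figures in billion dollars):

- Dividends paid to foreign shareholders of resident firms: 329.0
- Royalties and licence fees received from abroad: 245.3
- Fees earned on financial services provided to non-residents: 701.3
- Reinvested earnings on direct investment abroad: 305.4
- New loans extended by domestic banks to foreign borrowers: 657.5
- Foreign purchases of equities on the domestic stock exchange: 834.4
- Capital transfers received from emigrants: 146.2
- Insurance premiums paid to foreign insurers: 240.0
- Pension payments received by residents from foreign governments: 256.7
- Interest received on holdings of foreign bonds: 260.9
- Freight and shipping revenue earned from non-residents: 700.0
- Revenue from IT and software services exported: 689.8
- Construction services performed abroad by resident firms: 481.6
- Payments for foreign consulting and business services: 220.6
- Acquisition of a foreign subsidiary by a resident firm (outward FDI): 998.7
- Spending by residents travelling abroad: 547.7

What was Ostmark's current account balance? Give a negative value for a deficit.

2303.7

Services: -547.7 - 240.0 + 689.8 + 700.0 + 481.6 - 220.6 + 701.3 + 245.3 = 1809.7
Primary income: 260.9 - 329.0 + 305.4 = 237.3
Secondary income: 256.7
Current account = 1809.7 + 237.3 + 256.7 = 2303.7
(Excluded from the current account — financial account: new loans extended by domestic banks to foreign borrowers 657.5, foreign purchases of equities on the domestic stock exchange 834.4, acquisition of a foreign subsidiary by a resident firm (outward FDI) 998.7; capital account: capital transfers received from emigrants 146.2.)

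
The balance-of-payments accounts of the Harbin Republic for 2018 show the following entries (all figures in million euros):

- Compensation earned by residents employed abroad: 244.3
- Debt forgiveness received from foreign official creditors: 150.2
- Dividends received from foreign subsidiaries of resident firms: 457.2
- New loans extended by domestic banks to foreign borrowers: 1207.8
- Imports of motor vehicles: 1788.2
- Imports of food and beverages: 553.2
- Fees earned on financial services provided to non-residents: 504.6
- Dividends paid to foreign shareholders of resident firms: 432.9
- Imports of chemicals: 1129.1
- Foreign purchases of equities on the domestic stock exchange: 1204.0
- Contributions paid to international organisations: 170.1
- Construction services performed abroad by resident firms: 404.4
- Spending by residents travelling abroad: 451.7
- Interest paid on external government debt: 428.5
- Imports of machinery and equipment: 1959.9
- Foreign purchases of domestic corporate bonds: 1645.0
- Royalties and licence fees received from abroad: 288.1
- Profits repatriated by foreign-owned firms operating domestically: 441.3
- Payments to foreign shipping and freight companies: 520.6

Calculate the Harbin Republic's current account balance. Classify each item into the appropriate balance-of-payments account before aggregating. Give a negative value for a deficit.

Goods: -1788.2 - 553.2 - 1129.1 - 1959.9 = -5430.4
Services: 504.6 + 288.1 - 520.6 - 451.7 + 404.4 = 224.8
Primary income: 457.2 - 441.3 + 244.3 - 432.9 - 428.5 = -601.2
Secondary income: -170.1
Current account = (-5430.4) + 224.8 + (-601.2) + (-170.1) = -5976.9
(Excluded from the current account — capital account: debt forgiveness received from foreign official creditors 150.2; financial account: new loans extended by domestic banks to foreign borrowers 1207.8, foreign purchases of equities on the domestic stock exchange 1204.0, foreign purchases of domestic corporate bonds 1645.0.)

-5976.9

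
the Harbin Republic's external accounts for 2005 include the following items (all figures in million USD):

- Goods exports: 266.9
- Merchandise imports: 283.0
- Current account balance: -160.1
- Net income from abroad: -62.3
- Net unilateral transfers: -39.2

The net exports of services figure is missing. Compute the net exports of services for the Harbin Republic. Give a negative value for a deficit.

-42.5

Current account = goods balance + services balance + net primary income + net secondary income
Sum of the known components = -117.6
Net exports of services = CA - (known components) = -160.1 - (-117.6) = -42.5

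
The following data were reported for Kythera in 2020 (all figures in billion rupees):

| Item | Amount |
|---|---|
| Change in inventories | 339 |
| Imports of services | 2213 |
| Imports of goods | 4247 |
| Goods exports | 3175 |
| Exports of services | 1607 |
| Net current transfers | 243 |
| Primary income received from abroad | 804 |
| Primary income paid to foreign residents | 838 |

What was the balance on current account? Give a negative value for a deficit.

Goods balance = 3175 - 4247 = -1072
Services balance = 1607 - 2213 = -606
Trade balance (goods + services) = -1072 + (-606) = -1678
Net primary income = 804 - 838 = -34
Net secondary income = 243
Current account = -1678 + (-34) + 243 = -1469

-1469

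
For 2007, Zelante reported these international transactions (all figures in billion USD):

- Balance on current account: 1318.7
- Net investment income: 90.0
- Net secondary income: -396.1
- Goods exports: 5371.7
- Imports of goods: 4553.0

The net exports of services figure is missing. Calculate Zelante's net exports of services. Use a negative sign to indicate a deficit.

806.1

Current account = goods balance + services balance + net primary income + net secondary income
Sum of the known components = 512.6
Net exports of services = CA - (known components) = 1318.7 - 512.6 = 806.1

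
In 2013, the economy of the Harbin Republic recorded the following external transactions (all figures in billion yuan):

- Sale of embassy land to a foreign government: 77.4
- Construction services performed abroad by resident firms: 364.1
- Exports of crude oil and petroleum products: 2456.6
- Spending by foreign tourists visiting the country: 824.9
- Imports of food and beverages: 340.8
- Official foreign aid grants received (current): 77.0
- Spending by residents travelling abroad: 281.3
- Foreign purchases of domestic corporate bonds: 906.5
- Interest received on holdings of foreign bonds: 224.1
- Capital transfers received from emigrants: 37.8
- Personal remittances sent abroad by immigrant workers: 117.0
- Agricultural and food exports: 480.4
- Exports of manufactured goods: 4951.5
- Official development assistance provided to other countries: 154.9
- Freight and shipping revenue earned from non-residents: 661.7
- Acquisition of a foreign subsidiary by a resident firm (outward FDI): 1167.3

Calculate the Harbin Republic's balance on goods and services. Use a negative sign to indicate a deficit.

Goods: 4951.5 + 2456.6 + 480.4 - 340.8 = 7547.7
Services: 824.9 + 364.1 + 661.7 - 281.3 = 1569.4
Trade balance = 7547.7 + 1569.4 = 9117.1
(Excluded from the trade balance — capital account: sale of embassy land to a foreign government 77.4, capital transfers received from emigrants 37.8; secondary income: official foreign aid grants received (current) 77.0, personal remittances sent abroad by immigrant workers 117.0, official development assistance provided to other countries 154.9; financial account: foreign purchases of domestic corporate bonds 906.5, acquisition of a foreign subsidiary by a resident firm (outward FDI) 1167.3; primary income: interest received on holdings of foreign bonds 224.1.)

9117.1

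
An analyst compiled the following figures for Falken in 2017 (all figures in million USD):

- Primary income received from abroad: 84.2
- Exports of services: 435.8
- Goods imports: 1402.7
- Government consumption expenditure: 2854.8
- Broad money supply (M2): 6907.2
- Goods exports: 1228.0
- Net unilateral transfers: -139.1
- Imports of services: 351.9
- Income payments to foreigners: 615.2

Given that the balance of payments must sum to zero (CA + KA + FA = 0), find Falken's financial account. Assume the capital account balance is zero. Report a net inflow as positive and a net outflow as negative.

760.9

Goods balance = 1228.0 - 1402.7 = -174.7
Services balance = 435.8 - 351.9 = 83.9
Trade balance (goods + services) = -174.7 + 83.9 = -90.8
Net primary income = 84.2 - 615.2 = -531.0
Net secondary income = -139.1
Current account = -90.8 + (-531.0) + (-139.1) = -760.9
Financial account = -(-760.9) = 760.9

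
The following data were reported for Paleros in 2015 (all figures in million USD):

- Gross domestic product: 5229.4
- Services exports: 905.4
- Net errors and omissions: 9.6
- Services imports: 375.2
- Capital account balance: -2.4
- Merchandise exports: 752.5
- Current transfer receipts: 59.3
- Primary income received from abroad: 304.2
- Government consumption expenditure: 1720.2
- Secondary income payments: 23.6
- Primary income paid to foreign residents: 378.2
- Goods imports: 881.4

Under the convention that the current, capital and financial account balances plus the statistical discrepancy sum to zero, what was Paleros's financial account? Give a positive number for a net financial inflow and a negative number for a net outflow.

-370.2

Goods balance = 752.5 - 881.4 = -128.9
Services balance = 905.4 - 375.2 = 530.2
Trade balance (goods + services) = -128.9 + 530.2 = 401.3
Net primary income = 304.2 - 378.2 = -74.0
Net secondary income = 59.3 - 23.6 = 35.7
Current account = 401.3 + (-74.0) + 35.7 = 363.0
Financial account = -(363.0 + (-2.4) + 9.6) = -370.2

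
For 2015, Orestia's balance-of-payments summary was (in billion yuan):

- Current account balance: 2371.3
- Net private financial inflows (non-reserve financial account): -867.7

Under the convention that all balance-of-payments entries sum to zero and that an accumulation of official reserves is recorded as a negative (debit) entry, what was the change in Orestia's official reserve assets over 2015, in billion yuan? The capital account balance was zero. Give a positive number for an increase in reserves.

Official reserve transactions balance = -(2371.3 + (-867.7)) = -1503.6
An accumulation of reserves is recorded as a debit (negative entry), so the change in the stock of reserves is the negative of that balance.
Change in official reserves = -(-1503.6) = 1503.6

1503.6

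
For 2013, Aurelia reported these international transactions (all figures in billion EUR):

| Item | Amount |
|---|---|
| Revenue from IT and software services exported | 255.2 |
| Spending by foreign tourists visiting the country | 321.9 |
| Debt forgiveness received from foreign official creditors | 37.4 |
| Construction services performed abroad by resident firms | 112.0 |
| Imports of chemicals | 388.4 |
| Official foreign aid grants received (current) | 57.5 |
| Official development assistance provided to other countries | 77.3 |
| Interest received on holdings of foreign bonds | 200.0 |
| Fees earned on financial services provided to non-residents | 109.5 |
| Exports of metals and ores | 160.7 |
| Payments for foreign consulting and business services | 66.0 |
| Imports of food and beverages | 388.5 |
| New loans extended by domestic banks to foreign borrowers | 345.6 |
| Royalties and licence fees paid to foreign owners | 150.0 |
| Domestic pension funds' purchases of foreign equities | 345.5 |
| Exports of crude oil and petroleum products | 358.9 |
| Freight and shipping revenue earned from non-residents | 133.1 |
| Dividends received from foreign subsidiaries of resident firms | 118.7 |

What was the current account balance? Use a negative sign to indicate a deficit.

757.3

Goods: -388.4 + 160.7 - 388.5 + 358.9 = -257.3
Services: -66.0 + 112.0 + 255.2 + 133.1 - 150.0 + 321.9 + 109.5 = 715.7
Primary income: 118.7 + 200.0 = 318.7
Secondary income: 57.5 - 77.3 = -19.8
Current account = (-257.3) + 715.7 + 318.7 + (-19.8) = 757.3
(Excluded from the current account — capital account: debt forgiveness received from foreign official creditors 37.4; financial account: new loans extended by domestic banks to foreign borrowers 345.6, domestic pension funds' purchases of foreign equities 345.5.)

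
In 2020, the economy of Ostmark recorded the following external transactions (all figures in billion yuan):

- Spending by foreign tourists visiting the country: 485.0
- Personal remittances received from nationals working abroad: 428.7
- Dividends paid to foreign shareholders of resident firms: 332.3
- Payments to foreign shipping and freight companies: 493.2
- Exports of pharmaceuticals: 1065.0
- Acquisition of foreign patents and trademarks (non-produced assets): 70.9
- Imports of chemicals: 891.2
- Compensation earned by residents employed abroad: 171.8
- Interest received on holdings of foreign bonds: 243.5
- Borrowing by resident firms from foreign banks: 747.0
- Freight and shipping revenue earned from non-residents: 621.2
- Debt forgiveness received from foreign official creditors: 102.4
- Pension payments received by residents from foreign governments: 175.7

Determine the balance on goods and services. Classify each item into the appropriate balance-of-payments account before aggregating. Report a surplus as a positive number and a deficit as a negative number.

Goods: 1065.0 - 891.2 = 173.8
Services: 621.2 - 493.2 + 485.0 = 613.0
Trade balance = 173.8 + 613.0 = 786.8
(Excluded from the trade balance — secondary income: personal remittances received from nationals working abroad 428.7, pension payments received by residents from foreign governments 175.7; primary income: dividends paid to foreign shareholders of resident firms 332.3, compensation earned by residents employed abroad 171.8, interest received on holdings of foreign bonds 243.5; capital account: acquisition of foreign patents and trademarks (non-produced assets) 70.9, debt forgiveness received from foreign official creditors 102.4; financial account: borrowing by resident firms from foreign banks 747.0.)

786.8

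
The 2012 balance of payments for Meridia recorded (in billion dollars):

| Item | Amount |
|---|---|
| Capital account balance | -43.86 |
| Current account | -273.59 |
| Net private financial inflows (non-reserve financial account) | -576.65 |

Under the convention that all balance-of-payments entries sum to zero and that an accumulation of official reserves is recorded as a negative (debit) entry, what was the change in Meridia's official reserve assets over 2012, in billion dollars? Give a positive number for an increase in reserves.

Official reserve transactions balance = -((-273.59) + (-43.86) + (-576.65)) = 894.10
An accumulation of reserves is recorded as a debit (negative entry), so the change in the stock of reserves is the negative of that balance.
Change in official reserves = -(894.10) = -894.10

-894.10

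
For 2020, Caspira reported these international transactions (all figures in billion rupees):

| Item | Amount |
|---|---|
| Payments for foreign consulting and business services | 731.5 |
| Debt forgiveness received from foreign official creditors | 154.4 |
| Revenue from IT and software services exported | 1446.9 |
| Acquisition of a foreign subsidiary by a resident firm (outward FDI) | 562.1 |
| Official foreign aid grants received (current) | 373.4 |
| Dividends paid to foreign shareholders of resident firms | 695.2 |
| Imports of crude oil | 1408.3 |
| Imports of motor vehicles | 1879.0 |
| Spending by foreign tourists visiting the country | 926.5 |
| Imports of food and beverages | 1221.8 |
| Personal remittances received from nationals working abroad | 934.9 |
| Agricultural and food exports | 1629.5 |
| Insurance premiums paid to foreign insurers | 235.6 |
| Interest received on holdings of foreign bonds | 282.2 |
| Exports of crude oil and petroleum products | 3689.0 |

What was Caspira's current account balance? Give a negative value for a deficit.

3111.0

Goods: -1879.0 + 1629.5 - 1408.3 - 1221.8 + 3689.0 = 809.4
Services: 1446.9 - 731.5 - 235.6 + 926.5 = 1406.3
Primary income: -695.2 + 282.2 = -413.0
Secondary income: 934.9 + 373.4 = 1308.3
Current account = 809.4 + 1406.3 + (-413.0) + 1308.3 = 3111.0
(Excluded from the current account — capital account: debt forgiveness received from foreign official creditors 154.4; financial account: acquisition of a foreign subsidiary by a resident firm (outward FDI) 562.1.)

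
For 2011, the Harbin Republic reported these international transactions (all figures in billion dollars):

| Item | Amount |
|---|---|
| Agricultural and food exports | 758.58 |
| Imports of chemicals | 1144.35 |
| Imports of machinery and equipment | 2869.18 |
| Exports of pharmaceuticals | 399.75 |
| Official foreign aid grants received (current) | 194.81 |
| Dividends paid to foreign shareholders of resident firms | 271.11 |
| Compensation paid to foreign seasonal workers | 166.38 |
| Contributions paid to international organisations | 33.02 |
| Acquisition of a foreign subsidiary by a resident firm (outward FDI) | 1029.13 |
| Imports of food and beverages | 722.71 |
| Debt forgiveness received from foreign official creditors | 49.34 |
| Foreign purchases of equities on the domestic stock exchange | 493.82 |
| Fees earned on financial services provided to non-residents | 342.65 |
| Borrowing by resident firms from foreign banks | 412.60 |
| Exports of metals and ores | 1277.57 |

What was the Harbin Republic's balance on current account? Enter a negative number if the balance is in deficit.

-2233.39

Goods: 1277.57 + 758.58 - 1144.35 - 2869.18 - 722.71 + 399.75 = -2300.34
Services: 342.65
Primary income: -271.11 - 166.38 = -437.49
Secondary income: -33.02 + 194.81 = 161.79
Current account = (-2300.34) + 342.65 + (-437.49) + 161.79 = -2233.39
(Excluded from the current account — financial account: acquisition of a foreign subsidiary by a resident firm (outward FDI) 1029.13, foreign purchases of equities on the domestic stock exchange 493.82, borrowing by resident firms from foreign banks 412.60; capital account: debt forgiveness received from foreign official creditors 49.34.)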